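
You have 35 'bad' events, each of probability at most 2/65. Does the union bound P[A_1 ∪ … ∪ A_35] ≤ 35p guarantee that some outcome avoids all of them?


Union bound: P[∪_{i=1}^{35} A_i] ≤ Σ_i P[A_i] ≤ 35·p = 35·(2/65) = 14/13.
Numerically: 14/13 ≈ 1.076923.
Is 14/13 < 1? NO.
Since the bound 14/13 is ≥ 1, the union bound is uninformative here; it does NOT by itself certify existence.

35·p = 14/13 ≈ 1.076923; existence NOT certified by the union bound.


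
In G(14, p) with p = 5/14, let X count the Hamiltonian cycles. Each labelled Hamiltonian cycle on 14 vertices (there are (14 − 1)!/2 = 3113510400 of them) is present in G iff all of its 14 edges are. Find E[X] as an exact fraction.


K_14 has (14 − 1)!/2 = 3113510400 labelled Hamiltonian cycles.
For each such Hamiltonian cycle H, let X_H = 1 if all 14 edges of H are present in G. Then P[X_H = 1] = p^{14} = (5/14)^{14} = 6103515625/11112006825558016.
Summing the indicators: E[X] = Σ_H E[X_H] = 3113510400 · p^{14} = 3113510400 · 6103515625/11112006825558016 = 5302276611328125/3100448333024.
Numerically: E[X] ≈ 1710.2.

E[X] = 3113510400 · (5/14)^{14} = 5302276611328125/3100448333024 ≈ 1710.2.


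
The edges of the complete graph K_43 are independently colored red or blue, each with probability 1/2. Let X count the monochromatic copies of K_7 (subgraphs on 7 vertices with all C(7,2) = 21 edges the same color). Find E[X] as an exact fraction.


Let X = Σ_S X_S over the C(43, 7) = 32224114 subsets S of size 7, where X_S = 1 if the K_7 on S is monochromatic.
For a fixed S, the K_7 on S has C(7, 2) = 21 edges. P[all 21 edges red] = (1/2)^21, and likewise for blue, so P[monochromatic] = 2·(1/2)^21 = 2^{1 − 21} = 1/1048576.
By linearity: E[X] = C(43, 7) · 2^{1 − 21} = 32224114 · 1/1048576 = 16112057/524288.
Numerically: E[X] ≈ 30.731.

E[X] = C(43,7)·2^(1−C(7,2)) = 16112057/524288 ≈ 30.731.


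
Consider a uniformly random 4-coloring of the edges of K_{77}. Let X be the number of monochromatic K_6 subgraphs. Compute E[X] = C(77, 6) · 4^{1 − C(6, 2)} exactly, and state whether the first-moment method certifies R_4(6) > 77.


E[X] = C(77, 6) · 4^{1 − 15} = 237093780 · 4^{−14} = 237093780/268435456.
As a reduced fraction: E[X] = 59273445/67108864 ≈ 0.883243.
Is E[X] < 1? YES.
Since E[X] < 1, there exists a 4-coloring of K_{77} with no monochromatic K_6; hence R_4(6) > 77.

E[X] = 59273445/67108864 ≈ 0.883243; E[X] < 1, so R_4(6) > 77.


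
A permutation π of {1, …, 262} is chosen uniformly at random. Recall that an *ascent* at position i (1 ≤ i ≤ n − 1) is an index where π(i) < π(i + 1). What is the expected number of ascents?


Write X = Σ X_I over i = 1, …, 261, with X_I the indicator of one ascent.
There are 261 indicators.
For each fixed i, the pair (π(i), π(i+1)) is a uniformly random ordered pair of distinct values from {1, …, 262}; by symmetry P[π(i) < π(i+1)] = 1/2.
By linearity: E[X] = 261 · (1/2) = (262 − 1) · (1/2) = 261/2 ≈ 130.500.

E[X] = 261/2 = 130.500.


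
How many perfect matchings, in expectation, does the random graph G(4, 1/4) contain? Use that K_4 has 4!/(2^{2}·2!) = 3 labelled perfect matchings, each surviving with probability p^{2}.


K_4 has 4!/(2^{2}·2!) = 3 labelled perfect matchings.
For each such perfect matching H, let X_H = 1 if all 2 edges of H are present in G. Then P[X_H = 1] = p^{2} = (1/4)^{2} = 1/16.
By linearity: E[X] = Σ_H E[X_H] = 3 · p^{2} = 3 · 1/16 = 3/16.
Numerically: E[X] ≈ 0.1875.

E[X] = 3 · (1/4)^{2} = 3/16 ≈ 0.1875.


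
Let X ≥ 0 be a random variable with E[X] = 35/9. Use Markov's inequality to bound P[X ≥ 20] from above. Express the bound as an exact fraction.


μ = E[X] = 35/9, a = 20.
Markov: P[X ≥ 20] ≤ μ/a = (35/9)/20 = 7/36.
Numerically: ≈ 0.194444.
(Since a = 20 > μ = 3.888889, the bound 7/36 is < 1 and informative.)

P[X ≥ 20] ≤ 7/36 ≈ 0.194444.


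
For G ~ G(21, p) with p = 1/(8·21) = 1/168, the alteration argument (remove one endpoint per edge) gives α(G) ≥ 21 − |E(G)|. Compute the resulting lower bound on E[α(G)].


E[|E(G)|] = C(21, 2)·p = 210 · (1/168) = 5/4.
E[α(G)] ≥ n − E[|E(G)|] = 21 − 5/4 = 79/4.
Numerically: ≈ 19.750000.
(This is only a lower bound; the true E[α(G)] may be larger.)

E[α(G)] ≥ 79/4 ≈ 19.750000.


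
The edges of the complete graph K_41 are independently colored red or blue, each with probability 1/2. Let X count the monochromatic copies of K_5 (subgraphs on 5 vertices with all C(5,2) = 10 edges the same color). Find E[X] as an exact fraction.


Let X = Σ_S X_S over the C(41, 5) = 749398 subsets S of size 5, where X_S = 1 if the K_5 on S is monochromatic.
For a fixed S, the K_5 on S has C(5, 2) = 10 edges. P[all 10 edges red] = (1/2)^10, and likewise for blue, so P[monochromatic] = 2·(1/2)^10 = 2^{1 − 10} = 1/512.
By linearity: E[X] = C(41, 5) · 2^{1 − 10} = 749398 · 1/512 = 374699/256.
Numerically: E[X] ≈ 1463.667969.

E[X] = C(41,5)·2^(1−C(5,2)) = 374699/256 ≈ 1463.667969.


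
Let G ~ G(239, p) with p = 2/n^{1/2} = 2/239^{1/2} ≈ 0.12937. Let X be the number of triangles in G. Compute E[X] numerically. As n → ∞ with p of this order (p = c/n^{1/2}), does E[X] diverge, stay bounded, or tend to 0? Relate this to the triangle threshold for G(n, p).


Number of potential triangles: C(239, 3) = 2246839.
Each occurs with probability p³ ≈ (0.12937)³ ≈ 2.1651757e-03.
By linearity: E[X] = C(239, 3)·p³ ≈ 2246839 · 2.1651757e-03 ≈ 4864.80111.
Since α = 1/2 < 1, p = c/n^{1/2} ≫ 1/n is above the triangle threshold p ~ 1/n. Asymptotically E[X] ~ (c³/6)·n^{3(1−α)} = (2³/6)·n^{1.5} → ∞; triangles are abundant w.h.p.

E[X] ≈ 4864.80111; in regime p = Θ(1/n^{1/2}) E[X] diverges (above the triangle threshold p ~ 1/n).


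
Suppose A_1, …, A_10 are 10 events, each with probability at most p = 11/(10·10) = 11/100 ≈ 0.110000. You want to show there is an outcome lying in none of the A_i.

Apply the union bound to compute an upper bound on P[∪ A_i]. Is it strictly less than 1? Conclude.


Union bound: P[∪_{i=1}^{10} A_i] ≤ Σ_i P[A_i] ≤ 10·p = 10·(11/100) = 11/10.
Numerically: 11/10 ≈ 1.100000.
Is 11/10 < 1? NO.
Since the bound 11/10 is ≥ 1, the union bound is uninformative here; it does NOT by itself certify existence.

10·p = 11/10 ≈ 1.100000; existence NOT certified by the union bound.


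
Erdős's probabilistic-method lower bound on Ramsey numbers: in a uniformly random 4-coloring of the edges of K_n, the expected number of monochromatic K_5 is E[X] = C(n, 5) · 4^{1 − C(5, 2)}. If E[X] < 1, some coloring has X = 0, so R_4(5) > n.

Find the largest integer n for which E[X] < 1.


We need C(n, 5) · 4^{1 − 10} < 1, i.e. C(n, 5) < 4^{10 − 1} = 262144.
Check values of n near the boundary:
  n = 28: C(28, 5) = 98280; 98280 < 262144? YES
  n = 29: C(29, 5) = 118755; 118755 < 262144? YES
  n = 30: C(30, 5) = 142506; 142506 < 262144? YES
  n = 31: C(31, 5) = 169911; 169911 < 262144? YES
  n = 32: C(32, 5) = 201376; 201376 < 262144? YES
  n = 33: C(33, 5) = 237336; 237336 < 262144? YES
  n = 34: C(34, 5) = 278256; 278256 < 262144? NO
The largest n with C(n, 5) < 262144 is n = 33 (where E[X] = 29667/32768 ≈ 0.905). Hence R_4(5) > 33, i.e. R_4(5) ≥ 34.

Largest n = 33; hence R_4(5) > 33.


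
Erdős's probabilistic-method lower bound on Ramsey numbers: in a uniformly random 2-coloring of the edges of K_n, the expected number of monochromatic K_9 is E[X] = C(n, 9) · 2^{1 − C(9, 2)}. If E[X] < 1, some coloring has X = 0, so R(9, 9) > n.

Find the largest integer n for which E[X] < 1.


We need C(n, 9) · 2^{1 − 36} < 1, i.e. C(n, 9) < 2^{36 − 1} = 34359738368.
Check values of n near the boundary:
  n = 59: C(59, 9) = 12565671261; 12565671261 < 34359738368? YES
  n = 60: C(60, 9) = 14783142660; 14783142660 < 34359738368? YES
  n = 61: C(61, 9) = 17341763505; 17341763505 < 34359738368? YES
  n = 62: C(62, 9) = 20286591270; 20286591270 < 34359738368? YES
  n = 63: C(63, 9) = 23667689815; 23667689815 < 34359738368? YES
  n = 64: C(64, 9) = 27540584512; 27540584512 < 34359738368? YES
  n = 65: C(65, 9) = 31966749880; 31966749880 < 34359738368? YES
  n = 66: C(66, 9) = 37014131440; 37014131440 < 34359738368? NO
The largest n with C(n, 9) < 34359738368 is n = 65 (where E[X] = 3995843735/4294967296 ≈ 0.9303549). Hence R(9, 9) > 65, i.e. R(9, 9) ≥ 66.

Largest n = 65; hence R(9, 9) > 65.


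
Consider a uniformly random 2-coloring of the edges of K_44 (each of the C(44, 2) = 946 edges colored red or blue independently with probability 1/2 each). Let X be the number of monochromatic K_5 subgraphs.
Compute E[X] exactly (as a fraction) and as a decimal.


Let X = Σ_S X_S over the C(44, 5) = 1086008 subsets S of size 5, where X_S = 1 if the K_5 on S is monochromatic.
For a fixed S, the K_5 on S has C(5, 2) = 10 edges. P[all 10 edges red] = (1/2)^10, and likewise for blue, so P[monochromatic] = 2·(1/2)^10 = 2^{1 − 10} = 1/512.
By linearity: E[X] = C(44, 5) · 2^{1 − 10} = 1086008 · 1/512 = 135751/64.
Numerically: E[X] ≈ 2121.1094.

E[X] = C(44,5)·2^(1−C(5,2)) = 135751/64 ≈ 2121.1094.


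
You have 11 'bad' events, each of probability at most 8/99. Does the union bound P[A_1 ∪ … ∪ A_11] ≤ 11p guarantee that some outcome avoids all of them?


Union bound: P[∪_{i=1}^{11} A_i] ≤ Σ_i P[A_i] ≤ 11·p = 11·(8/99) = 8/9.
Numerically: 8/9 ≈ 0.8888889.
Is 8/9 < 1? YES.
Since P[∪ A_i] ≤ 8/9 < 1, the complement has P[∩ A_i^c] ≥ 1 − 8/9 = 1/9 > 0, so some outcome avoids every A_i.

11·p = 8/9 ≈ 0.8888889; existence CERTIFIED by the union bound.


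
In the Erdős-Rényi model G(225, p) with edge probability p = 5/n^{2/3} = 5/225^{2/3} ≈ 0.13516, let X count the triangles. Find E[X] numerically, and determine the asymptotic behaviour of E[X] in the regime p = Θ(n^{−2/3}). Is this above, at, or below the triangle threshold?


Number of potential triangles: C(225, 3) = 1873200.
Each occurs with probability p³ ≈ (0.13516)³ ≈ 2.4691358e-03.
By linearity: E[X] = C(225, 3)·p³ ≈ 1873200 · 2.4691358e-03 ≈ 4625.18519.
Since α = 2/3 < 1, p = c/n^{2/3} ≫ 1/n is above the triangle threshold p ~ 1/n. Asymptotically E[X] ~ (c³/6)·n^{3(1−α)} = (5³/6)·n^{1} → ∞; triangles are abundant w.h.p.

E[X] ≈ 4625.18519; in regime p = Θ(1/n^{2/3}) E[X] diverges (above the triangle threshold p ~ 1/n).


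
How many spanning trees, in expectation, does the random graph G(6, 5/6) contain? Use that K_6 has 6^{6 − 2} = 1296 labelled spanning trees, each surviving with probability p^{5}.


K_6 has 6^{6 − 2} = 1296 labelled spanning trees.
For each such spanning tree H, let X_H = 1 if all 5 edges of H are present in G. Then P[X_H = 1] = p^{5} = (5/6)^{5} = 3125/7776.
Summing the indicators: E[X] = Σ_H E[X_H] = 1296 · p^{5} = 1296 · 3125/7776 = 3125/6.
Numerically: E[X] ≈ 520.8.

E[X] = 1296 · (5/6)^{5} = 3125/6 ≈ 520.8.


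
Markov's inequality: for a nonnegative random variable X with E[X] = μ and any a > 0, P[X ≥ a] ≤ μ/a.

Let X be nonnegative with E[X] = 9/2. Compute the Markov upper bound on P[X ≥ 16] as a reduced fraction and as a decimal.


μ = E[X] = 9/2, a = 16.
Markov: P[X ≥ 16] ≤ μ/a = (9/2)/16 = 9/32.
Numerically: ≈ 0.281250.
(Since a = 16 > μ = 4.500000, the bound 9/32 is < 1 and informative.)

P[X ≥ 16] ≤ 9/32 ≈ 0.281250.


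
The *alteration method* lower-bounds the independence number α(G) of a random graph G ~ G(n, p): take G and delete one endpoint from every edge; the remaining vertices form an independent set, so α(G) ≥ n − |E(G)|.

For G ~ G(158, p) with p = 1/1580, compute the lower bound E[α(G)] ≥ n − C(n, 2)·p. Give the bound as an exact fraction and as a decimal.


E[|E(G)|] = C(158, 2)·p = 12403 · (1/1580) = 157/20.
E[α(G)] ≥ n − E[|E(G)|] = 158 − 157/20 = 3003/20.
Numerically: ≈ 150.150.
(This is only a lower bound; the true E[α(G)] may be larger.)

E[α(G)] ≥ 3003/20 ≈ 150.150.


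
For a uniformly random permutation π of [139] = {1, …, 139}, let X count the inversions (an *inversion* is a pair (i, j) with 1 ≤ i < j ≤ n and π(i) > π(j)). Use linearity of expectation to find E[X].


Write X = Σ X_I over the C(139, 2) = 9591 pairs i < j, with X_I the indicator of one inversion.
There are 9591 indicators.
For each fixed pair i < j, the values π(i) and π(j) are two distinct elements of {1, …, 139} in uniformly random order; by symmetry P[π(i) > π(j)] = 1/2.
By linearity: E[X] = 9591 · (1/2) = C(139, 2) · (1/2) = 9591/2 = 9591/2 ≈ 4795.500.

E[X] = 9591/2 = 4795.500.


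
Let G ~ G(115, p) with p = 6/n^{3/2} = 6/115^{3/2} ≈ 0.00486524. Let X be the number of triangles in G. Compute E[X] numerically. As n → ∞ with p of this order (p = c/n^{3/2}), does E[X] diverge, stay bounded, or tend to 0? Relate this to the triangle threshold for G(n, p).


Number of potential triangles: C(115, 3) = 246905.
Each occurs with probability p³ ≈ (0.00486524)³ ≈ 1.15163133e-07.
By linearity: E[X] = C(115, 3)·p³ ≈ 246905 · 1.15163133e-07 ≈ 0.028434.
Since α = 3/2 > 1, p = c/n^{3/2} = o(1/n) is below the triangle threshold p ~ 1/n. Asymptotically E[X] ~ (c³/6)·n^{3(1−α)} = (6³/6)·n^{-1.5} → 0, so by Markov's inequality G has no triangles w.h.p.

E[X] ≈ 0.028434; in regime p = Θ(1/n^{3/2}) E[X] tends to 0 (below the triangle threshold p ~ 1/n).


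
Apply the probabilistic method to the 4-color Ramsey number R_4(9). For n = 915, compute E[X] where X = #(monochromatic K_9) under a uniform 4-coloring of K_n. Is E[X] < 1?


E[X] = C(915, 9) · 4^{1 − 36} = 1190931166636537885130 · 4^{−35} = 1190931166636537885130/1180591620717411303424.
As a reduced fraction: E[X] = 595465583318268942565/590295810358705651712 ≈ 1.0088.
Is E[X] < 1? NO.
Since E[X] ≥ 1, the first-moment bound is inconclusive at n = 915; it does NOT by itself certify R_4(9) > 915.

E[X] = 595465583318268942565/590295810358705651712 ≈ 1.0088; E[X] ≥ 1; first-moment method inconclusive here.


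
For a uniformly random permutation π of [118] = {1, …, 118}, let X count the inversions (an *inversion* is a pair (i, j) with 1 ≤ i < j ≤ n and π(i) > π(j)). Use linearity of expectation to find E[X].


Write X = Σ X_I over the C(118, 2) = 6903 pairs i < j, with X_I the indicator of one inversion.
There are 6903 indicators.
For each fixed pair i < j, the values π(i) and π(j) are two distinct elements of {1, …, 118} in uniformly random order; by symmetry P[π(i) > π(j)] = 1/2.
By linearity: E[X] = 6903 · (1/2) = C(118, 2) · (1/2) = 6903/2 = 6903/2 ≈ 3451.500.

E[X] = 6903/2 = 3451.500.


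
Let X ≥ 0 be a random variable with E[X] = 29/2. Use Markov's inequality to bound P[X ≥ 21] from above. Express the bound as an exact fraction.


μ = E[X] = 29/2, a = 21.
Markov: P[X ≥ 21] ≤ μ/a = (29/2)/21 = 29/42.
Numerically: ≈ 0.690.
(Since a = 21 > μ = 14.500, the bound 29/42 is < 1 and informative.)

P[X ≥ 21] ≤ 29/42 ≈ 0.690.


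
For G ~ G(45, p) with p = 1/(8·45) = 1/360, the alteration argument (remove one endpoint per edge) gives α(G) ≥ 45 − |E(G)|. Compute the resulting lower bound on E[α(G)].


E[|E(G)|] = C(45, 2)·p = 990 · (1/360) = 11/4.
E[α(G)] ≥ n − E[|E(G)|] = 45 − 11/4 = 169/4.
Numerically: ≈ 42.25000.
(This is only a lower bound; the true E[α(G)] may be larger.)

E[α(G)] ≥ 169/4 ≈ 42.25000.


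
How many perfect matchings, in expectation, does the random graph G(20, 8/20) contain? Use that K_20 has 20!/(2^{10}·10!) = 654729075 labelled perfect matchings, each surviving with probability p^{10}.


K_20 has 20!/(2^{10}·10!) = 654729075 labelled perfect matchings.
For each such perfect matching H, let X_H = 1 if all 10 edges of H are present in G. Then P[X_H = 1] = p^{10} = (2/5)^{10} = 1024/9765625.
By linearity of expectation: E[X] = Σ_H E[X_H] = 654729075 · p^{10} = 654729075 · 1024/9765625 = 26817702912/390625.
Numerically: E[X] ≈ 6.87e+04.

E[X] = 654729075 · (2/5)^{10} = 26817702912/390625 ≈ 6.87e+04.


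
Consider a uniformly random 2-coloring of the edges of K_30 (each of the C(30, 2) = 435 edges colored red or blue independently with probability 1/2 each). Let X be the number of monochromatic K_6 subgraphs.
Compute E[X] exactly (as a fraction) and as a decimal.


Let X = Σ_S X_S over the C(30, 6) = 593775 subsets S of size 6, where X_S = 1 if the K_6 on S is monochromatic.
For a fixed S, the K_6 on S has C(6, 2) = 15 edges. P[all 15 edges red] = (1/2)^15, and likewise for blue, so P[monochromatic] = 2·(1/2)^15 = 2^{1 − 15} = 1/16384.
By linearity of expectation: E[X] = C(30, 6) · 2^{1 − 15} = 593775 · 1/16384 = 593775/16384.
Numerically: E[X] ≈ 36.241150.

E[X] = C(30,6)·2^(1−C(6,2)) = 593775/16384 ≈ 36.241150.


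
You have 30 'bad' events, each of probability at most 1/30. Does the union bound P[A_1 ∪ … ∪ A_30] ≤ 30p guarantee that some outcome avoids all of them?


Union bound: P[∪_{i=1}^{30} A_i] ≤ Σ_i P[A_i] ≤ 30·p = 30·(1/30) = 1.
Numerically: 1 ≈ 1.0000000.
Is 1 < 1? NO.
Since the bound 1 is ≥ 1, the union bound is uninformative here; it does NOT by itself certify existence.

30·p = 1 ≈ 1.0000000; existence NOT certified by the union bound.


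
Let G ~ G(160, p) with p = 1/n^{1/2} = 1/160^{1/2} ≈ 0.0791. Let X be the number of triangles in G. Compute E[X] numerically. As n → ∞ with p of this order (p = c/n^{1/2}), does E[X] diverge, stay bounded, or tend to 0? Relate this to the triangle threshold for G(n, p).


Number of potential triangles: C(160, 3) = 669920.
Each occurs with probability p³ ≈ (0.0791)³ ≈ 4.94106e-04.
By linearity: E[X] = C(160, 3)·p³ ≈ 669920 · 4.94106e-04 ≈ 331.011.
Since α = 1/2 < 1, p = c/n^{1/2} ≫ 1/n is above the triangle threshold p ~ 1/n. Asymptotically E[X] ~ (c³/6)·n^{3(1−α)} = (1³/6)·n^{1.5} → ∞; triangles are abundant w.h.p.

E[X] ≈ 331.011; in regime p = Θ(1/n^{1/2}) E[X] diverges (above the triangle threshold p ~ 1/n).


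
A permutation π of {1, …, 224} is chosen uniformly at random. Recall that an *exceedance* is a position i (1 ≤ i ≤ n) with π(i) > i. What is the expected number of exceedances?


Write X = Σ_{i=1}^{224} X_i, where X_i = 1_{π(i) > i}.
For each fixed i, π(i) is uniform over {1, …, 224} (marginal of a uniform permutation), so P[π(i) > i] = (n − i)/n. Summing: Σ_{i=1}^{224} (n − i)/n = (0 + 1 + … + 223)/224 = 224(224 − 1)/(2·224) = (224 − 1)/2.
Hence E[X] = Σ_{i=1}^{224} (224 − i)/224 = 223/2 ≈ 111.50000.

E[X] = 223/2 = 111.50000.


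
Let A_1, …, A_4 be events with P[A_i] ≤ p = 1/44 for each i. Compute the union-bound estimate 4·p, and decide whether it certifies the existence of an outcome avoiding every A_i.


Union bound: P[∪_{i=1}^{4} A_i] ≤ Σ_i P[A_i] ≤ 4·p = 4·(1/44) = 1/11.
Numerically: 1/11 ≈ 0.0909.
Is 1/11 < 1? YES.
Since P[∪ A_i] ≤ 1/11 < 1, the complement has P[∩ A_i^c] ≥ 1 − 1/11 = 10/11 > 0, so some outcome avoids every A_i.

4·p = 1/11 ≈ 0.0909; existence CERTIFIED by the union bound.


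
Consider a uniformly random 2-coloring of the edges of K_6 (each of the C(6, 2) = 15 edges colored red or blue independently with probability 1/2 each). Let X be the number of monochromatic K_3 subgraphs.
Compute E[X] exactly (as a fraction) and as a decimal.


Let X = Σ_S X_S over the C(6, 3) = 20 subsets S of size 3, where X_S = 1 if the K_3 on S is monochromatic.
For a fixed S, the K_3 on S has C(3, 2) = 3 edges. P[all 3 edges red] = (1/2)^3, and likewise for blue, so P[monochromatic] = 2·(1/2)^3 = 2^{1 − 3} = 1/4.
By linearity: E[X] = C(6, 3) · 2^{1 − 3} = 20 · 1/4 = 5.
Numerically: E[X] ≈ 5.0000.

E[X] = C(6,3)·2^(1−C(3,2)) = 5 ≈ 5.0000.


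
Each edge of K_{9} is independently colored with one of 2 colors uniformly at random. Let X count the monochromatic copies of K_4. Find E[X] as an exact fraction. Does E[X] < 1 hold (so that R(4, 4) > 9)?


E[X] = C(9, 4) · 2^{1 − 6} = 126 · 2^{−5} = 126/32.
As a reduced fraction: E[X] = 63/16 ≈ 3.93750.
Is E[X] < 1? NO.
Since E[X] ≥ 1, the first-moment bound is inconclusive at n = 9; it does NOT by itself certify R(4, 4) > 9.

E[X] = 63/16 ≈ 3.93750; E[X] ≥ 1; first-moment method inconclusive here.


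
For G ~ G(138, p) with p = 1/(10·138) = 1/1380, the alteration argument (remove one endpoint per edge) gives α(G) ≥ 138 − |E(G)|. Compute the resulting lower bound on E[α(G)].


E[|E(G)|] = C(138, 2)·p = 9453 · (1/1380) = 137/20.
E[α(G)] ≥ n − E[|E(G)|] = 138 − 137/20 = 2623/20.
Numerically: ≈ 131.15000.
(This is only a lower bound; the true E[α(G)] may be larger.)

E[α(G)] ≥ 2623/20 ≈ 131.15000.


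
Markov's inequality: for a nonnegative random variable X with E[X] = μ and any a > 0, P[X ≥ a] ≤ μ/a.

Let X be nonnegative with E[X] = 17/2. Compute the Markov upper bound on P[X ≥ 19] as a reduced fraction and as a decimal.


μ = E[X] = 17/2, a = 19.
Markov: P[X ≥ 19] ≤ μ/a = (17/2)/19 = 17/38.
Numerically: ≈ 0.44737.
(Since a = 19 > μ = 8.50000, the bound 17/38 is < 1 and informative.)

P[X ≥ 19] ≤ 17/38 ≈ 0.44737.


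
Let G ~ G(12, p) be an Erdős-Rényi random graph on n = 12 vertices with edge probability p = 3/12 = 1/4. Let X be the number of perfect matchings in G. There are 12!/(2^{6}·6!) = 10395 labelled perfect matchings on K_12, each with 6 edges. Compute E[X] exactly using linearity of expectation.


K_12 has 12!/(2^{6}·6!) = 10395 labelled perfect matchings.
For each such perfect matching H, let X_H = 1 if all 6 edges of H are present in G. Then P[X_H = 1] = p^{6} = (1/4)^{6} = 1/4096.
By linearity: E[X] = Σ_H E[X_H] = 10395 · p^{6} = 10395 · 1/4096 = 10395/4096.
Numerically: E[X] ≈ 2.5378.

E[X] = 10395 · (1/4)^{6} = 10395/4096 ≈ 2.5378.


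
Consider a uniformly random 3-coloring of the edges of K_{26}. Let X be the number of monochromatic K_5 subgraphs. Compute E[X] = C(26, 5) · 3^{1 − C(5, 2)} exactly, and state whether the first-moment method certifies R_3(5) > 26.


E[X] = C(26, 5) · 3^{1 − 10} = 65780 · 3^{−9} = 65780/19683.
As a reduced fraction: E[X] = 65780/19683 ≈ 3.34197.
Is E[X] < 1? NO.
Since E[X] ≥ 1, the first-moment bound is inconclusive at n = 26; it does NOT by itself certify R_3(5) > 26.

E[X] = 65780/19683 ≈ 3.34197; E[X] ≥ 1; first-moment method inconclusive here.


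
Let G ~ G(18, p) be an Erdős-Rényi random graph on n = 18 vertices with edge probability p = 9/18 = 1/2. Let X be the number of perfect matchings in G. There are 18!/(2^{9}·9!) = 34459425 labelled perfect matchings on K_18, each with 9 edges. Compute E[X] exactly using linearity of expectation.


K_18 has 18!/(2^{9}·9!) = 34459425 labelled perfect matchings.
For each such perfect matching H, let X_H = 1 if all 9 edges of H are present in G. Then P[X_H = 1] = p^{9} = (1/2)^{9} = 1/512.
By linearity of expectation: E[X] = Σ_H E[X_H] = 34459425 · p^{9} = 34459425 · 1/512 = 34459425/512.
Numerically: E[X] ≈ 6.73e+04.

E[X] = 34459425 · (1/2)^{9} = 34459425/512 ≈ 6.73e+04.


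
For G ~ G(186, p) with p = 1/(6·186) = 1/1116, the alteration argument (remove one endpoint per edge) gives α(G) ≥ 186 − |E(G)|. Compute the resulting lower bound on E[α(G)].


E[|E(G)|] = C(186, 2)·p = 17205 · (1/1116) = 185/12.
E[α(G)] ≥ n − E[|E(G)|] = 186 − 185/12 = 2047/12.
Numerically: ≈ 170.58333.
(This is only a lower bound; the true E[α(G)] may be larger.)

E[α(G)] ≥ 2047/12 ≈ 170.58333.


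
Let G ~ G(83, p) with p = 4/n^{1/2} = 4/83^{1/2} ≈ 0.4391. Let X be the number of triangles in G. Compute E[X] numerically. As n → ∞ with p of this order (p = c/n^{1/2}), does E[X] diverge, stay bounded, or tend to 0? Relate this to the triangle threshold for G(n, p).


Number of potential triangles: C(83, 3) = 91881.
Each occurs with probability p³ ≈ (0.4391)³ ≈ 8.463750e-02.
By linearity: E[X] = C(83, 3)·p³ ≈ 91881 · 8.463750e-02 ≈ 7776.5783.
Since α = 1/2 < 1, p = c/n^{1/2} ≫ 1/n is above the triangle threshold p ~ 1/n. Asymptotically E[X] ~ (c³/6)·n^{3(1−α)} = (4³/6)·n^{1.5} → ∞; triangles are abundant w.h.p.

E[X] ≈ 7776.5783; in regime p = Θ(1/n^{1/2}) E[X] diverges (above the triangle threshold p ~ 1/n).


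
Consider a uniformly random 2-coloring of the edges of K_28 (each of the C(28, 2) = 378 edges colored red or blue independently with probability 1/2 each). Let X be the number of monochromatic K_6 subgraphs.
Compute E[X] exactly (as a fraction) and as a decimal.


Let X = Σ_S X_S over the C(28, 6) = 376740 subsets S of size 6, where X_S = 1 if the K_6 on S is monochromatic.
For a fixed S, the K_6 on S has C(6, 2) = 15 edges. P[all 15 edges red] = (1/2)^15, and likewise for blue, so P[monochromatic] = 2·(1/2)^15 = 2^{1 − 15} = 1/16384.
By linearity of expectation: E[X] = C(28, 6) · 2^{1 − 15} = 376740 · 1/16384 = 94185/4096.
Numerically: E[X] ≈ 22.994385.

E[X] = C(28,6)·2^(1−C(6,2)) = 94185/4096 ≈ 22.994385.


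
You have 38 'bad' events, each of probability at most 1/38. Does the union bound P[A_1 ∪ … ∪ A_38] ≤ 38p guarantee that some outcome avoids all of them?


Union bound: P[∪_{i=1}^{38} A_i] ≤ Σ_i P[A_i] ≤ 38·p = 38·(1/38) = 1.
Numerically: 1 ≈ 1.0000.
Is 1 < 1? NO.
Since the bound 1 is ≥ 1, the union bound is uninformative here; it does NOT by itself certify existence.

38·p = 1 ≈ 1.0000; existence NOT certified by the union bound.


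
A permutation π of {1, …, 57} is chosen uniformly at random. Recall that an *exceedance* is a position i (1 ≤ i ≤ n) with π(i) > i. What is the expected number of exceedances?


Write X = Σ_{i=1}^{57} X_i, where X_i = 1_{π(i) > i}.
For each fixed i, π(i) is uniform over {1, …, 57} (marginal of a uniform permutation), so P[π(i) > i] = (n − i)/n. Summing: Σ_{i=1}^{57} (n − i)/n = (0 + 1 + … + 56)/57 = 57(57 − 1)/(2·57) = (57 − 1)/2.
Hence E[X] = Σ_{i=1}^{57} (57 − i)/57 = 28 ≈ 28.0000.

E[X] = 28 = 28.0000.


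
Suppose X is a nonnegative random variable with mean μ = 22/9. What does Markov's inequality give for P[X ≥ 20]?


μ = E[X] = 22/9, a = 20.
Markov: P[X ≥ 20] ≤ μ/a = (22/9)/20 = 11/90.
Numerically: ≈ 0.122.
(Since a = 20 > μ = 2.444, the bound 11/90 is < 1 and informative.)

P[X ≥ 20] ≤ 11/90 ≈ 0.122.


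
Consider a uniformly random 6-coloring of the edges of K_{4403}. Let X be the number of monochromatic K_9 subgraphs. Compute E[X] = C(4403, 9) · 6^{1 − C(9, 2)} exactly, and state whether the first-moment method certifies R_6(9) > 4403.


E[X] = C(4403, 9) · 6^{1 − 36} = 1699894433046281918452233150 · 6^{−35} = 1699894433046281918452233150/1719070799748422591028658176.
As a reduced fraction: E[X] = 283315738841046986408705525/286511799958070431838109696 ≈ 0.9888449.
Is E[X] < 1? YES.
Since E[X] < 1, there exists a 6-coloring of K_{4403} with no monochromatic K_9; hence R_6(9) > 4403.

E[X] = 283315738841046986408705525/286511799958070431838109696 ≈ 0.9888449; E[X] < 1, so R_6(9) > 4403.


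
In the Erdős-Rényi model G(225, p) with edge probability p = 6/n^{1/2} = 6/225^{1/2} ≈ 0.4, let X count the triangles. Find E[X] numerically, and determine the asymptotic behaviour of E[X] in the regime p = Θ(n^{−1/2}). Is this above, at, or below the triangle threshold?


Number of potential triangles: C(225, 3) = 1873200.
Each occurs with probability p³ ≈ (0.4)³ ≈ 6.40000000e-02.
By linearity: E[X] = C(225, 3)·p³ ≈ 1873200 · 6.40000000e-02 ≈ 119884.800000.
Since α = 1/2 < 1, p = c/n^{1/2} ≫ 1/n is above the triangle threshold p ~ 1/n. Asymptotically E[X] ~ (c³/6)·n^{3(1−α)} = (6³/6)·n^{1.5} → ∞; triangles are abundant w.h.p.

E[X] ≈ 119884.800000; in regime p = Θ(1/n^{1/2}) E[X] diverges (above the triangle threshold p ~ 1/n).


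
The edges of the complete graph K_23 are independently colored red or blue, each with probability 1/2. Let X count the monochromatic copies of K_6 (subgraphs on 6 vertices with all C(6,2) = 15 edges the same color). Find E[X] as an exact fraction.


Let X = Σ_S X_S over the C(23, 6) = 100947 subsets S of size 6, where X_S = 1 if the K_6 on S is monochromatic.
For a fixed S, the K_6 on S has C(6, 2) = 15 edges. P[all 15 edges red] = (1/2)^15, and likewise for blue, so P[monochromatic] = 2·(1/2)^15 = 2^{1 − 15} = 1/16384.
By linearity of expectation: E[X] = C(23, 6) · 2^{1 − 15} = 100947 · 1/16384 = 100947/16384.
Numerically: E[X] ≈ 6.161.

E[X] = C(23,6)·2^(1−C(6,2)) = 100947/16384 ≈ 6.161.


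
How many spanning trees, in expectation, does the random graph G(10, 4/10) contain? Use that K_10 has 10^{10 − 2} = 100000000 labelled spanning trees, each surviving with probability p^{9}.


K_10 has 10^{10 − 2} = 100000000 labelled spanning trees.
For each such spanning tree H, let X_H = 1 if all 9 edges of H are present in G. Then P[X_H = 1] = p^{9} = (2/5)^{9} = 512/1953125.
Summing the indicators: E[X] = Σ_H E[X_H] = 100000000 · p^{9} = 100000000 · 512/1953125 = 131072/5.
Numerically: E[X] ≈ 2.62e+04.

E[X] = 100000000 · (2/5)^{9} = 131072/5 ≈ 2.62e+04.


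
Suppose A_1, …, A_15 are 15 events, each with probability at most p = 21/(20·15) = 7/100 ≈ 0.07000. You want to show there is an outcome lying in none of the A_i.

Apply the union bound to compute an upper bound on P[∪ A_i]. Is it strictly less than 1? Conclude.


Union bound: P[∪_{i=1}^{15} A_i] ≤ Σ_i P[A_i] ≤ 15·p = 15·(7/100) = 21/20.
Numerically: 21/20 ≈ 1.05000.
Is 21/20 < 1? NO.
Since the bound 21/20 is ≥ 1, the union bound is uninformative here; it does NOT by itself certify existence.

15·p = 21/20 ≈ 1.05000; existence NOT certified by the union bound.


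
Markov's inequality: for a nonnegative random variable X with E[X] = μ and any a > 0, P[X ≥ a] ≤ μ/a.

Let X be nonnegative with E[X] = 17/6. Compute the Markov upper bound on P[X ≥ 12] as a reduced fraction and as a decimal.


μ = E[X] = 17/6, a = 12.
Markov: P[X ≥ 12] ≤ μ/a = (17/6)/12 = 17/72.
Numerically: ≈ 0.236.
(Since a = 12 > μ = 2.833, the bound 17/72 is < 1 and informative.)

P[X ≥ 12] ≤ 17/72 ≈ 0.236.


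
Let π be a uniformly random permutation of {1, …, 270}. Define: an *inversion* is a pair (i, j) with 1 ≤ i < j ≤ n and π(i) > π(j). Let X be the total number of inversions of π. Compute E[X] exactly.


Write X = Σ X_I over the C(270, 2) = 36315 pairs i < j, with X_I the indicator of one inversion.
There are 36315 indicators.
For each fixed pair i < j, the values π(i) and π(j) are two distinct elements of {1, …, 270} in uniformly random order; by symmetry P[π(i) > π(j)] = 1/2.
By linearity: E[X] = 36315 · (1/2) = C(270, 2) · (1/2) = 36315/2 = 36315/2 ≈ 18157.50000.

E[X] = 36315/2 = 18157.50000.


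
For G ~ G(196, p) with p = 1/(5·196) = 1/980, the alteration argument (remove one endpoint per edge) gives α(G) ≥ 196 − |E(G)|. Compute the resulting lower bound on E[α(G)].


E[|E(G)|] = C(196, 2)·p = 19110 · (1/980) = 39/2.
E[α(G)] ≥ n − E[|E(G)|] = 196 − 39/2 = 353/2.
Numerically: ≈ 176.5000.
(This is only a lower bound; the true E[α(G)] may be larger.)

E[α(G)] ≥ 353/2 ≈ 176.5000.


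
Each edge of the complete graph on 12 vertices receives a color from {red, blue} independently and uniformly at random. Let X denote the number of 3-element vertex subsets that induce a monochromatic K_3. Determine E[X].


Let X = Σ_S X_S over the C(12, 3) = 220 subsets S of size 3, where X_S = 1 if the K_3 on S is monochromatic.
For a fixed S, the K_3 on S has C(3, 2) = 3 edges. P[all 3 edges red] = (1/2)^3, and likewise for blue, so P[monochromatic] = 2·(1/2)^3 = 2^{1 − 3} = 1/4.
By linearity: E[X] = C(12, 3) · 2^{1 − 3} = 220 · 1/4 = 55.
Numerically: E[X] ≈ 55.00000.

E[X] = C(12,3)·2^(1−C(3,2)) = 55 ≈ 55.00000.


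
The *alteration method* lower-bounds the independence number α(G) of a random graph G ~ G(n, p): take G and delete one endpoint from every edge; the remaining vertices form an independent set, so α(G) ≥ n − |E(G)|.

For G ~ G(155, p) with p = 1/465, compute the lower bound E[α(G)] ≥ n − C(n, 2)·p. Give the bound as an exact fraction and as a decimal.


E[|E(G)|] = C(155, 2)·p = 11935 · (1/465) = 77/3.
E[α(G)] ≥ n − E[|E(G)|] = 155 − 77/3 = 388/3.
Numerically: ≈ 129.333.
(This is only a lower bound; the true E[α(G)] may be larger.)

E[α(G)] ≥ 388/3 ≈ 129.333.


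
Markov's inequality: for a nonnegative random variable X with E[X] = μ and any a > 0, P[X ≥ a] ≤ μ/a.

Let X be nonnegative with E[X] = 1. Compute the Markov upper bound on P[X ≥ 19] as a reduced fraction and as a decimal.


μ = E[X] = 1, a = 19.
Markov: P[X ≥ 19] ≤ μ/a = (1)/19 = 1/19.
Numerically: ≈ 0.05263.
(Since a = 19 > μ = 1.00000, the bound 1/19 is < 1 and informative.)

P[X ≥ 19] ≤ 1/19 ≈ 0.05263.


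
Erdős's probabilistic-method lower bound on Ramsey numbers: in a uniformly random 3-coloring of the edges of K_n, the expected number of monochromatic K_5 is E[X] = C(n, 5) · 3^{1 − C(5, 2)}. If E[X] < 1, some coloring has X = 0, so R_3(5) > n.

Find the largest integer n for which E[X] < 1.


We need C(n, 5) · 3^{1 − 10} < 1, i.e. C(n, 5) < 3^{10 − 1} = 19683.
Check values of n near the boundary:
  n = 16: C(16, 5) = 4368; 4368 < 19683? YES
  n = 17: C(17, 5) = 6188; 6188 < 19683? YES
  n = 18: C(18, 5) = 8568; 8568 < 19683? YES
  n = 19: C(19, 5) = 11628; 11628 < 19683? YES
  n = 20: C(20, 5) = 15504; 15504 < 19683? YES
  n = 21: C(21, 5) = 20349; 20349 < 19683? NO
  n = 22: C(22, 5) = 26334; 26334 < 19683? NO
The largest n with C(n, 5) < 19683 is n = 20 (where E[X] = 5168/6561 ≈ 0.788). Hence R_3(5) > 20, i.e. R_3(5) ≥ 21.

Largest n = 20; hence R_3(5) > 20.


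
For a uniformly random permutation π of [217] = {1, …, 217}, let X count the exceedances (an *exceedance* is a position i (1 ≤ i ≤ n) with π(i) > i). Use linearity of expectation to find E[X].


Write X = Σ_{i=1}^{217} X_i, where X_i = 1_{π(i) > i}.
For each fixed i, π(i) is uniform over {1, …, 217} (marginal of a uniform permutation), so P[π(i) > i] = (n − i)/n. Summing: Σ_{i=1}^{217} (n − i)/n = (0 + 1 + … + 216)/217 = 217(217 − 1)/(2·217) = (217 − 1)/2.
Hence E[X] = Σ_{i=1}^{217} (217 − i)/217 = 108 ≈ 108.00000.

E[X] = 108 = 108.00000.


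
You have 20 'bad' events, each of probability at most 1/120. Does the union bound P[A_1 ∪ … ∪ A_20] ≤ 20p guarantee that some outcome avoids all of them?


Union bound: P[∪_{i=1}^{20} A_i] ≤ Σ_i P[A_i] ≤ 20·p = 20·(1/120) = 1/6.
Numerically: 1/6 ≈ 0.1667.
Is 1/6 < 1? YES.
Since P[∪ A_i] ≤ 1/6 < 1, the complement has P[∩ A_i^c] ≥ 1 − 1/6 = 5/6 > 0, so some outcome avoids every A_i.

20·p = 1/6 ≈ 0.1667; existence CERTIFIED by the union bound.


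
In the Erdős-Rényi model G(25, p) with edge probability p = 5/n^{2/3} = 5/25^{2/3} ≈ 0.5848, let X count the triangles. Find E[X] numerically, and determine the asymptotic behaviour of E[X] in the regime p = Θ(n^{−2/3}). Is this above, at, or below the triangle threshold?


Number of potential triangles: C(25, 3) = 2300.
Each occurs with probability p³ ≈ (0.5848)³ ≈ 2.0000000e-01.
By linearity: E[X] = C(25, 3)·p³ ≈ 2300 · 2.0000000e-01 ≈ 460.00000.
Since α = 2/3 < 1, p = c/n^{2/3} ≫ 1/n is above the triangle threshold p ~ 1/n. Asymptotically E[X] ~ (c³/6)·n^{3(1−α)} = (5³/6)·n^{1} → ∞; triangles are abundant w.h.p.

E[X] ≈ 460.00000; in regime p = Θ(1/n^{2/3}) E[X] diverges (above the triangle threshold p ~ 1/n).


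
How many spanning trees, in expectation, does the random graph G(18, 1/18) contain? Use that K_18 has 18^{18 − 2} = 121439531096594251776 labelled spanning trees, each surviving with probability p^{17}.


K_18 has 18^{18 − 2} = 121439531096594251776 labelled spanning trees.
For each such spanning tree H, let X_H = 1 if all 17 edges of H are present in G. Then P[X_H = 1] = p^{17} = (1/18)^{17} = 1/2185911559738696531968.
By linearity of expectation: E[X] = Σ_H E[X_H] = 121439531096594251776 · p^{17} = 121439531096594251776 · 1/2185911559738696531968 = 1/18.
Numerically: E[X] ≈ 0.05556.

E[X] = 121439531096594251776 · (1/18)^{17} = 1/18 ≈ 0.05556.


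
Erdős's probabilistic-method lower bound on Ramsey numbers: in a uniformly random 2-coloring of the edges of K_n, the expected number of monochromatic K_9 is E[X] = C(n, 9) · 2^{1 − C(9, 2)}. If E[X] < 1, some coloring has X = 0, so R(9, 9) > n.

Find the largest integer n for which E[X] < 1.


We need C(n, 9) · 2^{1 − 36} < 1, i.e. C(n, 9) < 2^{36 − 1} = 34359738368.
Check values of n near the boundary:
  n = 59: C(59, 9) = 12565671261; 12565671261 < 34359738368? YES
  n = 60: C(60, 9) = 14783142660; 14783142660 < 34359738368? YES
  n = 61: C(61, 9) = 17341763505; 17341763505 < 34359738368? YES
  n = 62: C(62, 9) = 20286591270; 20286591270 < 34359738368? YES
  n = 63: C(63, 9) = 23667689815; 23667689815 < 34359738368? YES
  n = 64: C(64, 9) = 27540584512; 27540584512 < 34359738368? YES
  n = 65: C(65, 9) = 31966749880; 31966749880 < 34359738368? YES
  n = 66: C(66, 9) = 37014131440; 37014131440 < 34359738368? NO
  n = 67: C(67, 9) = 42757703560; 42757703560 < 34359738368? NO
The largest n with C(n, 9) < 34359738368 is n = 65 (where E[X] = 3995843735/4294967296 ≈ 0.9303549). Hence R(9, 9) > 65, i.e. R(9, 9) ≥ 66.

Largest n = 65; hence R(9, 9) > 65.


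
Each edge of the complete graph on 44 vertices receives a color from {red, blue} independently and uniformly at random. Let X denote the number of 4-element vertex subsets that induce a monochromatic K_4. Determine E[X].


Let X = Σ_S X_S over the C(44, 4) = 135751 subsets S of size 4, where X_S = 1 if the K_4 on S is monochromatic.
For a fixed S, the K_4 on S has C(4, 2) = 6 edges. P[all 6 edges red] = (1/2)^6, and likewise for blue, so P[monochromatic] = 2·(1/2)^6 = 2^{1 − 6} = 1/32.
By linearity: E[X] = C(44, 4) · 2^{1 − 6} = 135751 · 1/32 = 135751/32.
Numerically: E[X] ≈ 4242.2188.

E[X] = C(44,4)·2^(1−C(4,2)) = 135751/32 ≈ 4242.2188.


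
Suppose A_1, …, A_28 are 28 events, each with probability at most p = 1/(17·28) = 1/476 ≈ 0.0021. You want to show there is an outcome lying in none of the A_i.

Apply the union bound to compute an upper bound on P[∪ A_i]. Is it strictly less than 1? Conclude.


Union bound: P[∪_{i=1}^{28} A_i] ≤ Σ_i P[A_i] ≤ 28·p = 28·(1/476) = 1/17.
Numerically: 1/17 ≈ 0.0588.
Is 1/17 < 1? YES.
Since P[∪ A_i] ≤ 1/17 < 1, the complement has P[∩ A_i^c] ≥ 1 − 1/17 = 16/17 > 0, so some outcome avoids every A_i.

28·p = 1/17 ≈ 0.0588; existence CERTIFIED by the union bound.


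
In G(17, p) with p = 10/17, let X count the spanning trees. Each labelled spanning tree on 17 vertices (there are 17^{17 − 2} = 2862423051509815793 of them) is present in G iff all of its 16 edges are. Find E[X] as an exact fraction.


K_17 has 17^{17 − 2} = 2862423051509815793 labelled spanning trees.
For each such spanning tree H, let X_H = 1 if all 16 edges of H are present in G. Then P[X_H = 1] = p^{16} = (10/17)^{16} = 10000000000000000/48661191875666868481.
Summing the indicators: E[X] = Σ_H E[X_H] = 2862423051509815793 · p^{16} = 2862423051509815793 · 10000000000000000/48661191875666868481 = 10000000000000000/17.
Numerically: E[X] ≈ 5.882e+14.

E[X] = 2862423051509815793 · (10/17)^{16} = 10000000000000000/17 ≈ 5.882e+14.


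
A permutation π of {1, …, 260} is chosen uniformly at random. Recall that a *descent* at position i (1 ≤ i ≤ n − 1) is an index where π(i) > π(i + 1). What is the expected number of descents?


Write X = Σ X_I over i = 1, …, 259, with X_I the indicator of one descent.
There are 259 indicators.
For each fixed i, the pair (π(i), π(i+1)) is a uniformly random ordered pair of distinct values from {1, …, 260}; by symmetry P[π(i) > π(i+1)] = 1/2.
By linearity: E[X] = 259 · (1/2) = (260 − 1) · (1/2) = 259/2 ≈ 129.5000.

E[X] = 259/2 = 129.5000.
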